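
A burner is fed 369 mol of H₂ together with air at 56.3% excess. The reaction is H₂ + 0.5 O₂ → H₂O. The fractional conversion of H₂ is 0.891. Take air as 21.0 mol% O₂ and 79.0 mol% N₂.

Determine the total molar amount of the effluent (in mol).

Stoichiometric O₂ = 0.5 × 369 = 184.5 mol; O₂ fed = 184.5 × 1.563 = 288.4 mol.
N₂ fed = 288.4 × 79/21 = 1085 mol.
Fuel reacted = 0.891 × 369 → ξ = 328.8 mol.
Outlet (n = n₀ + ν ξ):
  H₂: 369 − 1(328.8) = 40.22
  O₂: 288.4 − 0.5(328.8) = 124
  N₂: 1085 (inert)
  H₂O: 0 + 1(328.8) = 328.8
Total out = 40.22 + 124 + 1085 + 328.8 = 1578 mol.

1580 mol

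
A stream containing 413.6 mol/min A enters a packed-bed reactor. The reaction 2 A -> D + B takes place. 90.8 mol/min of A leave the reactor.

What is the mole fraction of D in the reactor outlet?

For A: n = n₀ − 2ξ → 90.8 = 413.6 − 2ξ, giving ξ = 161.4 mol/min.
Outlet amounts (n = n₀ + ν ξ):
  A: 413.6 − 2(161.4) = 90.8
  D: 0 + 1(161.4) = 161.4
  B: 0 + 1(161.4) = 161.4
Total out = 413.6 mol/min; y_D = 161.4 / 413.6 = 0.3902.

0.39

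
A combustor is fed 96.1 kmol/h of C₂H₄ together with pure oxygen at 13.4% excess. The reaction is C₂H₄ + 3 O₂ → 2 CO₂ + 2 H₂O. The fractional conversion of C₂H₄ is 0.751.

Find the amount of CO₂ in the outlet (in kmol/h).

Stoichiometric O₂ = 3 × 96.1 = 288.3 kmol/h; O₂ fed = 288.3 × 1.134 = 326.9 kmol/h.
Fuel reacted = 0.751 × 96.1 → ξ = 72.17 kmol/h.
Outlet (n = n₀ + ν ξ):
  C₂H₄: 96.1 − 1(72.17) = 23.93
  O₂: 326.9 − 3(72.17) = 110.4
  CO₂: 0 + 2(72.17) = 144.3
  H₂O: 0 + 2(72.17) = 144.3

144 kmol/h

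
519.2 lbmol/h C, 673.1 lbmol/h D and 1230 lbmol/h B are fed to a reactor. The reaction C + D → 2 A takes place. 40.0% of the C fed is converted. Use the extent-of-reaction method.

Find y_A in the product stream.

C reacted = 0.4 × 519.2 = 207.7 lbmol/h; ν_C = −1, so ξ = 207.7/1 = 207.7 lbmol/h.
Outlet amounts (n = n₀ + ν ξ):
  C: 519.2 − 1(207.7) = 311.5
  D: 673.1 − 1(207.7) = 465.4
  A: 0 + 2(207.7) = 415.4
  B: 1230 (inert)
Total out = 2422 lbmol/h; y_A = 415.4 / 2422 = 0.1715.

0.171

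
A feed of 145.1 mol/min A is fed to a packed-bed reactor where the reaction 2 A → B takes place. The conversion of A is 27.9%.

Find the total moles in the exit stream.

A reacted = 0.279 × 145.1 = 40.48 mol/min; ν_A = −2, so ξ = 40.48/2 = 20.24 mol/min.
Outlet amounts (n = n₀ + ν ξ):
  A: 145.1 − 2(20.24) = 104.6
  B: 0 + 1(20.24) = 20.24
Total out = 104.6 + 20.24 = 124.9 mol/min.

125 mol/min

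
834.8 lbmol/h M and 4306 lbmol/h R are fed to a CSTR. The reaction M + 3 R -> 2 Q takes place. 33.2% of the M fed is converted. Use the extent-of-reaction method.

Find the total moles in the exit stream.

4590 lbmol/h

M reacted = 0.332 × 834.8 = 277.2 lbmol/h; ν_M = −1, so ξ = 277.2/1 = 277.2 lbmol/h.
Outlet amounts (n = n₀ + ν ξ):
  M: 834.8 − 1(277.2) = 557.6
  R: 4306 − 3(277.2) = 3475
  Q: 0 + 2(277.2) = 554.3
Total out = 557.6 + 3475 + 554.3 = 4586 lbmol/h.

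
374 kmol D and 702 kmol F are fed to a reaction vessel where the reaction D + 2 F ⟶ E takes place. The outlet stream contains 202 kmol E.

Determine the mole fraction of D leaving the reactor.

For E: n = n₀ + 1ξ → 202 = 0 + 1ξ, giving ξ = 202 kmol.
Outlet amounts (n = n₀ + ν ξ):
  D: 374 − 1(202) = 172
  F: 702 − 2(202) = 298
  E: 0 + 1(202) = 202
Total out = 672 kmol; y_D = 172 / 672 = 0.256.

0.256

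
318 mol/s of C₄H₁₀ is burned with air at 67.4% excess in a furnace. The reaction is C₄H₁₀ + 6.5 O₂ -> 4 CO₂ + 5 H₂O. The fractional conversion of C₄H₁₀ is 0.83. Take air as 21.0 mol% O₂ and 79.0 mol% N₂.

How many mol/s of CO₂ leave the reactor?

1060 mol/s

Stoichiometric O₂ = 6.5 × 318 = 2067 mol/s; O₂ fed = 2067 × 1.674 = 3460 mol/s.
N₂ fed = 3460 × 79/21 = 13020 mol/s.
Fuel reacted = 0.83 × 318 → ξ = 263.9 mol/s.
Outlet (n = n₀ + ν ξ):
  C₄H₁₀: 318 − 1(263.9) = 54.06
  O₂: 3460 − 6.5(263.9) = 1745
  N₂: 13020 (inert)
  CO₂: 0 + 4(263.9) = 1056
  H₂O: 0 + 5(263.9) = 1320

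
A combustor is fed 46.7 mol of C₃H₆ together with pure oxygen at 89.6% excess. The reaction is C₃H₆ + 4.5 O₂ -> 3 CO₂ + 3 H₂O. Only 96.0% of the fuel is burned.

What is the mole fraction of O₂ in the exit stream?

Stoichiometric O₂ = 4.5 × 46.7 = 210.2 mol; O₂ fed = 210.2 × 1.896 = 398.4 mol.
Fuel reacted = 0.96 × 46.7 → ξ = 44.83 mol.
Outlet (n = n₀ + ν ξ):
  C₃H₆: 46.7 − 1(44.83) = 1.868
  O₂: 398.4 − 4.5(44.83) = 196.7
  CO₂: 0 + 3(44.83) = 134.5
  H₂O: 0 + 3(44.83) = 134.5
Total out = 467.6 mol; y_O₂ = 196.7 / 467.6 = 0.4207.

0.421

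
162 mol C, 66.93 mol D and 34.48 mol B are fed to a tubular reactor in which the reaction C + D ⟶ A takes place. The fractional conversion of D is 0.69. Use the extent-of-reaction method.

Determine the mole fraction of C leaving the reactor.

0.533

D reacted = 0.69 × 66.93 = 46.18 mol; ν_D = −1, so ξ = 46.18/1 = 46.18 mol.
Outlet amounts (n = n₀ + ν ξ):
  C: 162 − 1(46.18) = 115.8
  D: 66.93 − 1(46.18) = 20.75
  A: 0 + 1(46.18) = 46.18
  B: 34.48 (inert)
Total out = 217.2 mol; y_C = 115.8 / 217.2 = 0.5332.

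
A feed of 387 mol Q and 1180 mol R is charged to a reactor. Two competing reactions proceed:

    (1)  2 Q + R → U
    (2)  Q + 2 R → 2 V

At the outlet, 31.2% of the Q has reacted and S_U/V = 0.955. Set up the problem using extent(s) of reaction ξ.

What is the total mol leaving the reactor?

Conversion of Q: Q consumed = 0.312 × 387 = 120.7 mol = 2ξ₁ + 1ξ₂.
Selectivity: 1ξ₁ / (2ξ₂) = 0.955 → ξ₁ = 1.91 ξ₂.
Substitute: (2·1.91 + 1) ξ₂ = 120.7 → ξ₂ = 25.05 mol, ξ₁ = 47.85 mol.
Outlet amounts (n = n₀ + Σ ν·ξ):
  Q: 387 − 2(47.85) − 1(25.05) = 266.3
  R: 1180 − 1(47.85) − 2(25.05) = 1082
  U: 0 + 1(47.85) = 47.85
  V: 0 + 2(25.05) = 50.1
Total out = 266.3 + 1082 + 47.85 + 50.1 = 1446 mol.

1450 mol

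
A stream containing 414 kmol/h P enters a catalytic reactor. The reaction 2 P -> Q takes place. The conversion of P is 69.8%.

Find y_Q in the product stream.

0.536

P reacted = 0.698 × 414 = 289 kmol/h; ν_P = −2, so ξ = 289/2 = 144.5 kmol/h.
Outlet amounts (n = n₀ + ν ξ):
  P: 414 − 2(144.5) = 125
  Q: 0 + 1(144.5) = 144.5
Total out = 269.5 kmol/h; y_Q = 144.5 / 269.5 = 0.5361.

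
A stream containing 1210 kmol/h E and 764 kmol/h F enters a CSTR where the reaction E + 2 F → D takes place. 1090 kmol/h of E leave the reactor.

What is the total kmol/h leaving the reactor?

1730 kmol/h

For E: n = n₀ − 1ξ → 1090 = 1210 − 1ξ, giving ξ = 120 kmol/h.
Outlet amounts (n = n₀ + ν ξ):
  E: 1210 − 1(120) = 1090
  F: 764 − 2(120) = 524
  D: 0 + 1(120) = 120
Total out = 1090 + 524 + 120 = 1734 kmol/h.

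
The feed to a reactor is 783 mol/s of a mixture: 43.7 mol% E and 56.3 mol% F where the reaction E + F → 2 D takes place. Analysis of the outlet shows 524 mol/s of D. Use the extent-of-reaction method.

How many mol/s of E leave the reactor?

80.2 mol/s

For D: n = n₀ + 2ξ → 524 = 0 + 2ξ, giving ξ = 262 mol/s.
Outlet amounts (n = n₀ + ν ξ):
  E: 342.2 − 1(262) = 80.17
  F: 440.8 − 1(262) = 178.8
  D: 0 + 2(262) = 524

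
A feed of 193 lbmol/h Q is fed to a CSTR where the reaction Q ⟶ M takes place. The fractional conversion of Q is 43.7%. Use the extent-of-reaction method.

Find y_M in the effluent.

Q reacted = 0.437 × 193 = 84.34 lbmol/h; ν_Q = −1, so ξ = 84.34/1 = 84.34 lbmol/h.
Outlet amounts (n = n₀ + ν ξ):
  Q: 193 − 1(84.34) = 108.7
  M: 0 + 1(84.34) = 84.34
Total out = 193 lbmol/h; y_M = 84.34 / 193 = 0.437.

0.437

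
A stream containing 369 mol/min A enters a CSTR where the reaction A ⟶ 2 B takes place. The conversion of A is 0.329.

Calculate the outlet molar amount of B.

A reacted = 0.329 × 369 = 121.4 mol/min; ν_A = −1, so ξ = 121.4/1 = 121.4 mol/min.
Outlet amounts (n = n₀ + ν ξ):
  A: 369 − 1(121.4) = 247.6
  B: 0 + 2(121.4) = 242.8

243 mol/min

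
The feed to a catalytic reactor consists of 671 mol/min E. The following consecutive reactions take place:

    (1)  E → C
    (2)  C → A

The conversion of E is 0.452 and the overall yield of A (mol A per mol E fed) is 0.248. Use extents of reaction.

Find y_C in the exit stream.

0.204

Conversion of E: E consumed = 1ξ₁ = 0.452 × 671 → ξ₁ = 303.3 mol/min.
Yield of A: 1ξ₂ / 671 = 0.248 → ξ₂ = 166.4 mol/min.
Outlet amounts (n = n₀ + Σ ν·ξ):
  E: 671 − 1(303.3) = 367.7
  C: 0 + 1(303.3) − 1(166.4) = 136.9
  A: 0 + 1(166.4) = 166.4
Total out = 671 mol/min; y_C = 136.9 / 671 = 0.204.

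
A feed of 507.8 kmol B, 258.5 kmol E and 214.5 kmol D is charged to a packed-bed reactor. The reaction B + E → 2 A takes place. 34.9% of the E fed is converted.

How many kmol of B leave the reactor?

E reacted = 0.349 × 258.5 = 90.22 kmol; ν_E = −1, so ξ = 90.22/1 = 90.22 kmol.
Outlet amounts (n = n₀ + ν ξ):
  B: 507.8 − 1(90.22) = 417.6
  E: 258.5 − 1(90.22) = 168.3
  A: 0 + 2(90.22) = 180.4
  D: 214.5 (inert)

418 kmol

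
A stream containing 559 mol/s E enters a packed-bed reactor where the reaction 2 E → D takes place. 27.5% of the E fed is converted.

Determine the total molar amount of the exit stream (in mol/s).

482 mol/s

E reacted = 0.275 × 559 = 153.7 mol/s; ν_E = −2, so ξ = 153.7/2 = 76.86 mol/s.
Outlet amounts (n = n₀ + ν ξ):
  E: 559 − 2(76.86) = 405.3
  D: 0 + 1(76.86) = 76.86
Total out = 405.3 + 76.86 = 482.1 mol/s.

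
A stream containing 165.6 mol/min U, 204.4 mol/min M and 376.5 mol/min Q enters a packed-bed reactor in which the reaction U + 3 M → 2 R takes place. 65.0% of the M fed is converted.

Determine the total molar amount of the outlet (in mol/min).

658 mol/min

M reacted = 0.65 × 204.4 = 132.9 mol/min; ν_M = −3, so ξ = 132.9/3 = 44.29 mol/min.
Outlet amounts (n = n₀ + ν ξ):
  U: 165.6 − 1(44.29) = 121.3
  M: 204.4 − 3(44.29) = 71.54
  R: 0 + 2(44.29) = 88.57
  Q: 376.5 (inert)
Total out = 121.3 + 71.54 + 88.57 + 376.5 = 657.9 mol/min.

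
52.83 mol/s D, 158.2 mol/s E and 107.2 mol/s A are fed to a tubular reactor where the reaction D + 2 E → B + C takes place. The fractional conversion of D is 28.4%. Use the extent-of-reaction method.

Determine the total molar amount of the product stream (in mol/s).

303 mol/s

D reacted = 0.284 × 52.83 = 15 mol/s; ν_D = −1, so ξ = 15/1 = 15 mol/s.
Outlet amounts (n = n₀ + ν ξ):
  D: 52.83 − 1(15) = 37.83
  E: 158.2 − 2(15) = 128.2
  B: 0 + 1(15) = 15
  C: 0 + 1(15) = 15
  A: 107.2 (inert)
Total out = 37.83 + 128.2 + 15 + 15 + 107.2 = 303.2 mol/s.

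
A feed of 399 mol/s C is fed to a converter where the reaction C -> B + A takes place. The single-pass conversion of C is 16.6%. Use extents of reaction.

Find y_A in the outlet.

0.142

C reacted = 0.166 × 399 = 66.23 mol/s; ν_C = −1, so ξ = 66.23/1 = 66.23 mol/s.
Outlet amounts (n = n₀ + ν ξ):
  C: 399 − 1(66.23) = 332.8
  B: 0 + 1(66.23) = 66.23
  A: 0 + 1(66.23) = 66.23
Total out = 465.2 mol/s; y_A = 66.23 / 465.2 = 0.1424.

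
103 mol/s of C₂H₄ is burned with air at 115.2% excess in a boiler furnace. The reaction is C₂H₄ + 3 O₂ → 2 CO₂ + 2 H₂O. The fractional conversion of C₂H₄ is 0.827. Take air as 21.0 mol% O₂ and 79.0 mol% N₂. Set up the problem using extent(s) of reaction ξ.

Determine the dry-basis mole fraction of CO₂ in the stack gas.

0.055

Stoichiometric O₂ = 3 × 103 = 309 mol/s; O₂ fed = 309 × 2.152 = 665 mol/s.
N₂ fed = 665 × 79/21 = 2502 mol/s.
Fuel reacted = 0.827 × 103 → ξ = 85.18 mol/s.
Outlet (n = n₀ + ν ξ):
  C₂H₄: 103 − 1(85.18) = 17.82
  O₂: 665 − 3(85.18) = 409.4
  N₂: 2502 (inert)
  CO₂: 0 + 2(85.18) = 170.4
  H₂O: 0 + 2(85.18) = 170.4
Dry total = 3099 mol/s; y_CO₂ (dry) = 170.4 / 3099 = 0.05497.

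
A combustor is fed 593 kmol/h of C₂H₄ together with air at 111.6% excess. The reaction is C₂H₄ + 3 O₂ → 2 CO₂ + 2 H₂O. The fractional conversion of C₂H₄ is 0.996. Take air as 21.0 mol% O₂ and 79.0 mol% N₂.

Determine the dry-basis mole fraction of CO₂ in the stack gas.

Stoichiometric O₂ = 3 × 593 = 1779 kmol/h; O₂ fed = 1779 × 2.116 = 3764 kmol/h.
N₂ fed = 3764 × 79/21 = 14160 kmol/h.
Fuel reacted = 0.996 × 593 → ξ = 590.6 kmol/h.
Outlet (n = n₀ + ν ξ):
  C₂H₄: 593 − 1(590.6) = 2.372
  O₂: 3764 − 3(590.6) = 1992
  N₂: 14160 (inert)
  CO₂: 0 + 2(590.6) = 1181
  H₂O: 0 + 2(590.6) = 1181
Dry total = 17340 kmol/h; y_CO₂ (dry) = 1181 / 17340 = 0.06813.

0.0681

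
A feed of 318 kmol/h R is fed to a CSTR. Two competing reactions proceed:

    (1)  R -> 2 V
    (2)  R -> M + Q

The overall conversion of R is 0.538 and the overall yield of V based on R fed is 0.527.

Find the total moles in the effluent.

Yield of V: 2ξ₁ / 318 = 0.527 → ξ₁ = 83.79 kmol/h.
Conversion of R: 1ξ₁ + 1ξ₂ = 0.538 × 318 = 171.1 → ξ₂ = 87.29 kmol/h.
Outlet amounts (n = n₀ + Σ ν·ξ):
  R: 318 − 1(83.79) − 1(87.29) = 146.9
  V: 0 + 2(83.79) = 167.6
  M: 0 + 1(87.29) = 87.29
  Q: 0 + 1(87.29) = 87.29
Total out = 146.9 + 167.6 + 87.29 + 87.29 = 489.1 kmol/h.

489 kmol/h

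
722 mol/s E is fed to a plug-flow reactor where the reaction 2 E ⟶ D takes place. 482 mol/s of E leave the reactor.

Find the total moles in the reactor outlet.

602 mol/s

For E: n = n₀ − 2ξ → 482 = 722 − 2ξ, giving ξ = 120 mol/s.
Outlet amounts (n = n₀ + ν ξ):
  E: 722 − 2(120) = 482
  D: 0 + 1(120) = 120
Total out = 482 + 120 = 602 mol/s.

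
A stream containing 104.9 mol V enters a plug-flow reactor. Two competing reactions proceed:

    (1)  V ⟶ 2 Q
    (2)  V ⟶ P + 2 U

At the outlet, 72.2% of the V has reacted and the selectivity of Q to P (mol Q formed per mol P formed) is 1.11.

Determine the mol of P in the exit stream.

48.7 mol

Conversion of V: V consumed = 0.722 × 104.9 = 75.74 mol = 1ξ₁ + 1ξ₂.
Selectivity: 2ξ₁ / (1ξ₂) = 1.11 → ξ₁ = 0.555 ξ₂.
Substitute: (1·0.555 + 1) ξ₂ = 75.74 → ξ₂ = 48.71 mol, ξ₁ = 27.03 mol.
Outlet amounts (n = n₀ + Σ ν·ξ):
  V: 104.9 − 1(27.03) − 1(48.71) = 29.16
  Q: 0 + 2(27.03) = 54.06
  P: 0 + 1(48.71) = 48.71
  U: 0 + 2(48.71) = 97.41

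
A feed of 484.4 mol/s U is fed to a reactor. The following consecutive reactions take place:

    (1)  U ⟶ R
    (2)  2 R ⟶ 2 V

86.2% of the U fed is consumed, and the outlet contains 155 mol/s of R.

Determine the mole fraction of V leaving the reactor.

0.542

Conversion of U: U consumed = 1ξ₁ = 0.862 × 484.4 → ξ₁ = 417.6 mol/s.
R balance: n_R = 0 + 1ξ₁ − 2ξ₂ = 155 → ξ₂ = (1·417.6 − 155)/2 = 131.3 mol/s.
Outlet amounts (n = n₀ + Σ ν·ξ):
  U: 484.4 − 1(417.6) = 66.85
  R: 0 + 1(417.6) − 2(131.3) = 155
  V: 0 + 2(131.3) = 262.6
Total out = 484.4 mol/s; y_V = 262.6 / 484.4 = 0.542.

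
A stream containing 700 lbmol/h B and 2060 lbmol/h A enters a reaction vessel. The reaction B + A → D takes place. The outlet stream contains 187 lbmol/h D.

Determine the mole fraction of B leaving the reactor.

For D: n = n₀ + 1ξ → 187 = 0 + 1ξ, giving ξ = 187 lbmol/h.
Outlet amounts (n = n₀ + ν ξ):
  B: 700 − 1(187) = 513
  A: 2060 − 1(187) = 1873
  D: 0 + 1(187) = 187
Total out = 2573 lbmol/h; y_B = 513 / 2573 = 0.1994.

0.199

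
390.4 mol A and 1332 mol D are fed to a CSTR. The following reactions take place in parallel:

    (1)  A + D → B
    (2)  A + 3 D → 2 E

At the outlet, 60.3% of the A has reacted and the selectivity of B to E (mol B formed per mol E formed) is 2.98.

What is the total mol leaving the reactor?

Conversion of A: A consumed = 0.603 × 390.4 = 235.4 mol = 1ξ₁ + 1ξ₂.
Selectivity: 1ξ₁ / (2ξ₂) = 2.98 → ξ₁ = 5.96 ξ₂.
Substitute: (1·5.96 + 1) ξ₂ = 235.4 → ξ₂ = 33.82 mol, ξ₁ = 201.6 mol.
Outlet amounts (n = n₀ + Σ ν·ξ):
  A: 390.4 − 1(201.6) − 1(33.82) = 155
  D: 1332 − 1(201.6) − 3(33.82) = 1029
  B: 0 + 1(201.6) = 201.6
  E: 0 + 2(33.82) = 67.65
Total out = 155 + 1029 + 201.6 + 67.65 = 1453 mol.

1450 mol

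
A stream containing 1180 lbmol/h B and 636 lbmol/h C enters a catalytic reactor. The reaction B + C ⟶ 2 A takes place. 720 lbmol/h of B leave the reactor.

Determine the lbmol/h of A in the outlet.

920 lbmol/h

For B: n = n₀ − 1ξ → 720 = 1180 − 1ξ, giving ξ = 460 lbmol/h.
Outlet amounts (n = n₀ + ν ξ):
  B: 1180 − 1(460) = 720
  C: 636 − 1(460) = 176
  A: 0 + 2(460) = 920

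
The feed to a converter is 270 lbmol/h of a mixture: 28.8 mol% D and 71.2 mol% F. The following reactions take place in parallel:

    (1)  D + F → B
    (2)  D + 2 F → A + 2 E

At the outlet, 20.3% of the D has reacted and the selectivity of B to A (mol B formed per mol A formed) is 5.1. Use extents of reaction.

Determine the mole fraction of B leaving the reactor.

0.0514

Conversion of D: D consumed = 0.203 × 77.76 = 15.79 lbmol/h = 1ξ₁ + 1ξ₂.
Selectivity: 1ξ₁ / (1ξ₂) = 5.1 → ξ₁ = 5.1 ξ₂.
Substitute: (1·5.1 + 1) ξ₂ = 15.79 → ξ₂ = 2.588 lbmol/h, ξ₁ = 13.2 lbmol/h.
Outlet amounts (n = n₀ + Σ ν·ξ):
  D: 77.76 − 1(13.2) − 1(2.588) = 61.97
  F: 192.2 − 1(13.2) − 2(2.588) = 173.9
  B: 0 + 1(13.2) = 13.2
  A: 0 + 1(2.588) = 2.588
  E: 0 + 2(2.588) = 5.176
Total out = 256.8 lbmol/h; y_B = 13.2 / 256.8 = 0.05139.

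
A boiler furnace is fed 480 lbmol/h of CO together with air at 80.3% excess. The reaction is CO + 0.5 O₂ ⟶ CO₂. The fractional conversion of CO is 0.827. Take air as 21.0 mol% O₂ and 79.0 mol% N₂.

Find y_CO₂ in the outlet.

Stoichiometric O₂ = 0.5 × 480 = 240 lbmol/h; O₂ fed = 240 × 1.803 = 432.7 lbmol/h.
N₂ fed = 432.7 × 79/21 = 1628 lbmol/h.
Fuel reacted = 0.827 × 480 → ξ = 397 lbmol/h.
Outlet (n = n₀ + ν ξ):
  CO: 480 − 1(397) = 83.04
  O₂: 432.7 − 0.5(397) = 234.2
  N₂: 1628 (inert)
  CO₂: 0 + 1(397) = 397
Total out = 2342 lbmol/h; y_CO₂ = 397 / 2342 = 0.1695.

0.169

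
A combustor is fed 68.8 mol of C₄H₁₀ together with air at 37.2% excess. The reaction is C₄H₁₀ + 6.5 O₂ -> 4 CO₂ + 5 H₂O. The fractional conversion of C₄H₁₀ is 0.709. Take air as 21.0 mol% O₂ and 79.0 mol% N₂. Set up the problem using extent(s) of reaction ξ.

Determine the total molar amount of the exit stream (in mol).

3060 mol

Stoichiometric O₂ = 6.5 × 68.8 = 447.2 mol; O₂ fed = 447.2 × 1.372 = 613.6 mol.
N₂ fed = 613.6 × 79/21 = 2308 mol.
Fuel reacted = 0.709 × 68.8 → ξ = 48.78 mol.
Outlet (n = n₀ + ν ξ):
  C₄H₁₀: 68.8 − 1(48.78) = 20.02
  O₂: 613.6 − 6.5(48.78) = 296.5
  N₂: 2308 (inert)
  CO₂: 0 + 4(48.78) = 195.1
  H₂O: 0 + 5(48.78) = 243.9
Total out = 20.02 + 296.5 + 2308 + 195.1 + 243.9 = 3064 mol.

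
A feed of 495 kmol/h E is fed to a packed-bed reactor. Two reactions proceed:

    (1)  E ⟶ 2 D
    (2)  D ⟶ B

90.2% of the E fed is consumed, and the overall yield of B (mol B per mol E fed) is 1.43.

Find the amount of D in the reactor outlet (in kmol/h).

185 kmol/h

Conversion of E: E consumed = 1ξ₁ = 0.902 × 495 → ξ₁ = 446.5 kmol/h.
Yield of B: 1ξ₂ / 495 = 1.43 → ξ₂ = 707.9 kmol/h.
Outlet amounts (n = n₀ + Σ ν·ξ):
  E: 495 − 1(446.5) = 48.51
  D: 0 + 2(446.5) − 1(707.9) = 185.1
  B: 0 + 1(707.9) = 707.9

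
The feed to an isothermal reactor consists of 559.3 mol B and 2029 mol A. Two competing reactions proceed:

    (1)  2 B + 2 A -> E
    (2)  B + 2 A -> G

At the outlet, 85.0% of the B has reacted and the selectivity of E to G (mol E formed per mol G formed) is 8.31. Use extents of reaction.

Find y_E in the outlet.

0.12

Conversion of B: B consumed = 0.85 × 559.3 = 475.4 mol = 2ξ₁ + 1ξ₂.
Selectivity: 1ξ₁ / (1ξ₂) = 8.31 → ξ₁ = 8.31 ξ₂.
Substitute: (2·8.31 + 1) ξ₂ = 475.4 → ξ₂ = 26.98 mol, ξ₁ = 224.2 mol.
Outlet amounts (n = n₀ + Σ ν·ξ):
  B: 559.3 − 2(224.2) − 1(26.98) = 83.89
  A: 2029 − 2(224.2) − 2(26.98) = 1527
  E: 0 + 1(224.2) = 224.2
  G: 0 + 1(26.98) = 26.98
Total out = 1862 mol; y_E = 224.2 / 1862 = 0.1204.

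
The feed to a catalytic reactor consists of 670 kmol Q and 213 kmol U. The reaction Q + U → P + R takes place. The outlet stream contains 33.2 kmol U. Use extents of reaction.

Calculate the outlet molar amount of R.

180 kmol

For U: n = n₀ − 1ξ → 33.2 = 213 − 1ξ, giving ξ = 179.8 kmol.
Outlet amounts (n = n₀ + ν ξ):
  Q: 670 − 1(179.8) = 490.2
  U: 213 − 1(179.8) = 33.2
  P: 0 + 1(179.8) = 179.8
  R: 0 + 1(179.8) = 179.8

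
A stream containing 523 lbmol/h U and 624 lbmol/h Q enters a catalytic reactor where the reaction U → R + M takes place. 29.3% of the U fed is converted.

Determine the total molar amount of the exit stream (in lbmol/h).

1300 lbmol/h

U reacted = 0.293 × 523 = 153.2 lbmol/h; ν_U = −1, so ξ = 153.2/1 = 153.2 lbmol/h.
Outlet amounts (n = n₀ + ν ξ):
  U: 523 − 1(153.2) = 369.8
  R: 0 + 1(153.2) = 153.2
  M: 0 + 1(153.2) = 153.2
  Q: 624 (inert)
Total out = 369.8 + 153.2 + 153.2 + 624 = 1300 lbmol/h.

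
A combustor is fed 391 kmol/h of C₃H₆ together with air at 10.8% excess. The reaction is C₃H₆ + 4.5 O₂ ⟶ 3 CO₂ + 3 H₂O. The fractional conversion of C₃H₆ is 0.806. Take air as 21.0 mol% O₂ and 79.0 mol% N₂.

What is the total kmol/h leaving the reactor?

9830 kmol/h

Stoichiometric O₂ = 4.5 × 391 = 1760 kmol/h; O₂ fed = 1760 × 1.108 = 1950 kmol/h.
N₂ fed = 1950 × 79/21 = 7334 kmol/h.
Fuel reacted = 0.806 × 391 → ξ = 315.1 kmol/h.
Outlet (n = n₀ + ν ξ):
  C₃H₆: 391 − 1(315.1) = 75.85
  O₂: 1950 − 4.5(315.1) = 531.4
  N₂: 7334 (inert)
  CO₂: 0 + 3(315.1) = 945.4
  H₂O: 0 + 3(315.1) = 945.4
Total out = 75.85 + 531.4 + 7334 + 945.4 + 945.4 = 9832 kmol/h.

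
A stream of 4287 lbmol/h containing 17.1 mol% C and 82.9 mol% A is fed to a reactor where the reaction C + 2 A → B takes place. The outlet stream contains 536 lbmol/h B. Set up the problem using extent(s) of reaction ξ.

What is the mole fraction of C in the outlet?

For B: n = n₀ + 1ξ → 536 = 0 + 1ξ, giving ξ = 536 lbmol/h.
Outlet amounts (n = n₀ + ν ξ):
  C: 733.1 − 1(536) = 197.1
  A: 3554 − 2(536) = 2482
  B: 0 + 1(536) = 536
Total out = 3215 lbmol/h; y_C = 197.1 / 3215 = 0.0613.

0.0613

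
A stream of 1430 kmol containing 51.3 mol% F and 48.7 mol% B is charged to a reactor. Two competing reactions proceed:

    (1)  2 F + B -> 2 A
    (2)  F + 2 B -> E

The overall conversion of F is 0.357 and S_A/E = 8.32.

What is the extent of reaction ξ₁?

ξ₁ = 117 kmol

Conversion of F: F consumed = 0.357 × 733.6 = 261.9 kmol = 2ξ₁ + 1ξ₂.
Selectivity: 2ξ₁ / (1ξ₂) = 8.32 → ξ₁ = 4.16 ξ₂.
Substitute: (2·4.16 + 1) ξ₂ = 261.9 → ξ₂ = 28.1 kmol, ξ₁ = 116.9 kmol.
Outlet amounts (n = n₀ + Σ ν·ξ):
  F: 733.6 − 2(116.9) − 1(28.1) = 471.7
  B: 696.4 − 1(116.9) − 2(28.1) = 523.3
  A: 0 + 2(116.9) = 233.8
  E: 0 + 1(28.1) = 28.1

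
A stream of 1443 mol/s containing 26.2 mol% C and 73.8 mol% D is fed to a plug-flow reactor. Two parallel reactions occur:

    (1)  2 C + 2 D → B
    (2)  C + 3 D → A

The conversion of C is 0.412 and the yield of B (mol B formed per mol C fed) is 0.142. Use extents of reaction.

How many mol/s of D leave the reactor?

812 mol/s

Yield of B: 1ξ₁ / 378.1 = 0.142 → ξ₁ = 53.69 mol/s.
Conversion of C: 2ξ₁ + 1ξ₂ = 0.412 × 378.1 = 155.8 → ξ₂ = 48.39 mol/s.
Outlet amounts (n = n₀ + Σ ν·ξ):
  C: 378.1 − 2(53.69) − 1(48.39) = 222.3
  D: 1065 − 2(53.69) − 3(48.39) = 812.4
  B: 0 + 1(53.69) = 53.69
  A: 0 + 1(48.39) = 48.39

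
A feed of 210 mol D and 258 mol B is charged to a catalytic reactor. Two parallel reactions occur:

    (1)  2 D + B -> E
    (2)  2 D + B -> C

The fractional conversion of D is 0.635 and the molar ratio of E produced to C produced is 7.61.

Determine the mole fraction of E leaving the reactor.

Conversion of D: D consumed = 0.635 × 210 = 133.3 mol = 2ξ₁ + 2ξ₂.
Selectivity: 1ξ₁ / (1ξ₂) = 7.61 → ξ₁ = 7.61 ξ₂.
Substitute: (2·7.61 + 2) ξ₂ = 133.3 → ξ₂ = 7.744 mol, ξ₁ = 58.93 mol.
Outlet amounts (n = n₀ + Σ ν·ξ):
  D: 210 − 2(58.93) − 2(7.744) = 76.65
  B: 258 − 1(58.93) − 1(7.744) = 191.3
  E: 0 + 1(58.93) = 58.93
  C: 0 + 1(7.744) = 7.744
Total out = 334.6 mol; y_E = 58.93 / 334.6 = 0.1761.

0.176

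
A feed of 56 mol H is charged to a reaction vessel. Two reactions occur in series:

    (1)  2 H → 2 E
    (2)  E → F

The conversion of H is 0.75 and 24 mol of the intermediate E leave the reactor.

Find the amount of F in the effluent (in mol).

18 mol

Conversion of H: H consumed = 2ξ₁ = 0.75 × 56 → ξ₁ = 21 mol.
E balance: n_E = 0 + 2ξ₁ − 1ξ₂ = 24 → ξ₂ = (2·21 − 24)/1 = 18 mol.
Outlet amounts (n = n₀ + Σ ν·ξ):
  H: 56 − 2(21) = 14
  E: 0 + 2(21) − 1(18) = 24
  F: 0 + 1(18) = 18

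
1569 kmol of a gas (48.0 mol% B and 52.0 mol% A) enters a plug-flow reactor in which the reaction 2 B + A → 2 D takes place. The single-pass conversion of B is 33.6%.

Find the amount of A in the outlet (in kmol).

689 kmol

B reacted = 0.336 × 753.1 = 253 kmol; ν_B = −2, so ξ = 253/2 = 126.5 kmol.
Outlet amounts (n = n₀ + ν ξ):
  B: 753.1 − 2(126.5) = 500.1
  A: 815.9 − 1(126.5) = 689.4
  D: 0 + 2(126.5) = 253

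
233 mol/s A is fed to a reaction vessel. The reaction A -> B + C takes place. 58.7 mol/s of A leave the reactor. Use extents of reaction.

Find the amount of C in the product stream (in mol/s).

174 mol/s

For A: n = n₀ − 1ξ → 58.7 = 233 − 1ξ, giving ξ = 174.3 mol/s.
Outlet amounts (n = n₀ + ν ξ):
  A: 233 − 1(174.3) = 58.7
  B: 0 + 1(174.3) = 174.3
  C: 0 + 1(174.3) = 174.3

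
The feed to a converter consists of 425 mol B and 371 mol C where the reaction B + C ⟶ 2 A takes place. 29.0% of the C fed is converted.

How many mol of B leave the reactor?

317 mol

C reacted = 0.29 × 371 = 107.6 mol; ν_C = −1, so ξ = 107.6/1 = 107.6 mol.
Outlet amounts (n = n₀ + ν ξ):
  B: 425 − 1(107.6) = 317.4
  C: 371 − 1(107.6) = 263.4
  A: 0 + 2(107.6) = 215.2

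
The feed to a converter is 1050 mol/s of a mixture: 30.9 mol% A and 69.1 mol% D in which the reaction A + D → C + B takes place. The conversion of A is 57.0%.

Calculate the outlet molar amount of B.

A reacted = 0.57 × 324.4 = 184.9 mol/s; ν_A = −1, so ξ = 184.9/1 = 184.9 mol/s.
Outlet amounts (n = n₀ + ν ξ):
  A: 324.4 − 1(184.9) = 139.5
  D: 725.5 − 1(184.9) = 540.6
  C: 0 + 1(184.9) = 184.9
  B: 0 + 1(184.9) = 184.9

185 mol/s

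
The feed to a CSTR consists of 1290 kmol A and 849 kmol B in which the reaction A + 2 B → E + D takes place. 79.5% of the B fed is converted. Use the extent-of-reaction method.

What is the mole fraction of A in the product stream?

B reacted = 0.795 × 849 = 675 kmol; ν_B = −2, so ξ = 675/2 = 337.5 kmol.
Outlet amounts (n = n₀ + ν ξ):
  A: 1290 − 1(337.5) = 952.5
  B: 849 − 2(337.5) = 174
  E: 0 + 1(337.5) = 337.5
  D: 0 + 1(337.5) = 337.5
Total out = 1802 kmol; y_A = 952.5 / 1802 = 0.5287.

0.529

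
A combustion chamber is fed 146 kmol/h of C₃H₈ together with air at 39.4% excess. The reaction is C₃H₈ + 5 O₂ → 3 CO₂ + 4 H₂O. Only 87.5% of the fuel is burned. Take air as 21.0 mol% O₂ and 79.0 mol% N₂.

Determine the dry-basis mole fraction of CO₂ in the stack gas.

0.0832

Stoichiometric O₂ = 5 × 146 = 730 kmol/h; O₂ fed = 730 × 1.394 = 1018 kmol/h.
N₂ fed = 1018 × 79/21 = 3828 kmol/h.
Fuel reacted = 0.875 × 146 → ξ = 127.8 kmol/h.
Outlet (n = n₀ + ν ξ):
  C₃H₈: 146 − 1(127.8) = 18.25
  O₂: 1018 − 5(127.8) = 378.9
  N₂: 3828 (inert)
  CO₂: 0 + 3(127.8) = 383.2
  H₂O: 0 + 4(127.8) = 511
Dry total = 4609 kmol/h; y_CO₂ (dry) = 383.2 / 4609 = 0.08316.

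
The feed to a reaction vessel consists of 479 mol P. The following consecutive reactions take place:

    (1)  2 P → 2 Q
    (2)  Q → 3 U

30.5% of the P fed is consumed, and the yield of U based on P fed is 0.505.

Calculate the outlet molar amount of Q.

Conversion of P: P consumed = 2ξ₁ = 0.305 × 479 → ξ₁ = 73.05 mol.
Yield of U: 3ξ₂ / 479 = 0.505 → ξ₂ = 80.63 mol.
Outlet amounts (n = n₀ + Σ ν·ξ):
  P: 479 − 2(73.05) = 332.9
  Q: 0 + 2(73.05) − 1(80.63) = 65.46
  U: 0 + 3(80.63) = 241.9

65.5 mol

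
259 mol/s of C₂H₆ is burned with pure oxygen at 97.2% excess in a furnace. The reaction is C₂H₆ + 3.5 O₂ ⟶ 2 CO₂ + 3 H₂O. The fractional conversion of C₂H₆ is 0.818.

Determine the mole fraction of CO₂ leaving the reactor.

0.197

Stoichiometric O₂ = 3.5 × 259 = 906.5 mol/s; O₂ fed = 906.5 × 1.972 = 1788 mol/s.
Fuel reacted = 0.818 × 259 → ξ = 211.9 mol/s.
Outlet (n = n₀ + ν ξ):
  C₂H₆: 259 − 1(211.9) = 47.14
  O₂: 1788 − 3.5(211.9) = 1046
  CO₂: 0 + 2(211.9) = 423.7
  H₂O: 0 + 3(211.9) = 635.6
Total out = 2153 mol/s; y_CO₂ = 423.7 / 2153 = 0.1968.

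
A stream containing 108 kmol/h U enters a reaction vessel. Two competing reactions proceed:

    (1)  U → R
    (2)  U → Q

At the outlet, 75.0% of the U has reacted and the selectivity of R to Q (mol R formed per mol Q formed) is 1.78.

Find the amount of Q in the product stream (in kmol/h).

29.1 kmol/h

Conversion of U: U consumed = 0.75 × 108 = 81 kmol/h = 1ξ₁ + 1ξ₂.
Selectivity: 1ξ₁ / (1ξ₂) = 1.78 → ξ₁ = 1.78 ξ₂.
Substitute: (1·1.78 + 1) ξ₂ = 81 → ξ₂ = 29.14 kmol/h, ξ₁ = 51.86 kmol/h.
Outlet amounts (n = n₀ + Σ ν·ξ):
  U: 108 − 1(51.86) − 1(29.14) = 27
  R: 0 + 1(51.86) = 51.86
  Q: 0 + 1(29.14) = 29.14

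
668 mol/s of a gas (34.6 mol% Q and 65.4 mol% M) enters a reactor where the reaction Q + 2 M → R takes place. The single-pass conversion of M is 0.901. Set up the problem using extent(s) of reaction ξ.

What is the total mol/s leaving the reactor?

274 mol/s

M reacted = 0.901 × 436.9 = 393.6 mol/s; ν_M = −2, so ξ = 393.6/2 = 196.8 mol/s.
Outlet amounts (n = n₀ + ν ξ):
  Q: 231.1 − 1(196.8) = 34.32
  M: 436.9 − 2(196.8) = 43.25
  R: 0 + 1(196.8) = 196.8
Total out = 34.32 + 43.25 + 196.8 = 274.4 mol/s.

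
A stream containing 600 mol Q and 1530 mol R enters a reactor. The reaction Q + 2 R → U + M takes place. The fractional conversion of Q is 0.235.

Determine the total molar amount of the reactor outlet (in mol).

Q reacted = 0.235 × 600 = 141 mol; ν_Q = −1, so ξ = 141/1 = 141 mol.
Outlet amounts (n = n₀ + ν ξ):
  Q: 600 − 1(141) = 459
  R: 1530 − 2(141) = 1248
  U: 0 + 1(141) = 141
  M: 0 + 1(141) = 141
Total out = 459 + 1248 + 141 + 141 = 1989 mol.

1990 mol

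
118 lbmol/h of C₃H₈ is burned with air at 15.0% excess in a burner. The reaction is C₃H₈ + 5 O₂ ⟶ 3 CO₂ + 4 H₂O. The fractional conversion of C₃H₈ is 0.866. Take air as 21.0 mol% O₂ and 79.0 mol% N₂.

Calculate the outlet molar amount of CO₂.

Stoichiometric O₂ = 5 × 118 = 590 lbmol/h; O₂ fed = 590 × 1.150 = 678.5 lbmol/h.
N₂ fed = 678.5 × 79/21 = 2552 lbmol/h.
Fuel reacted = 0.866 × 118 → ξ = 102.2 lbmol/h.
Outlet (n = n₀ + ν ξ):
  C₃H₈: 118 − 1(102.2) = 15.81
  O₂: 678.5 − 5(102.2) = 167.6
  N₂: 2552 (inert)
  CO₂: 0 + 3(102.2) = 306.6
  H₂O: 0 + 4(102.2) = 408.8

307 lbmol/h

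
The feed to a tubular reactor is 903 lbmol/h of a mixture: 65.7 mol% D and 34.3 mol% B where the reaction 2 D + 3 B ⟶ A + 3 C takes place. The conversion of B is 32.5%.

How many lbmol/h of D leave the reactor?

B reacted = 0.325 × 309.7 = 100.7 lbmol/h; ν_B = −3, so ξ = 100.7/3 = 33.55 lbmol/h.
Outlet amounts (n = n₀ + ν ξ):
  D: 593.3 − 2(33.55) = 526.2
  B: 309.7 − 3(33.55) = 209.1
  A: 0 + 1(33.55) = 33.55
  C: 0 + 3(33.55) = 100.7

526 lbmol/h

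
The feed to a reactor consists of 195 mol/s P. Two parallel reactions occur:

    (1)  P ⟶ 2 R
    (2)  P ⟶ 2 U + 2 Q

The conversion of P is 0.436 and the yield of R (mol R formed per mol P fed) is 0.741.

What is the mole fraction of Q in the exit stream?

Yield of R: 2ξ₁ / 195 = 0.741 → ξ₁ = 72.25 mol/s.
Conversion of P: 1ξ₁ + 1ξ₂ = 0.436 × 195 = 85.02 → ξ₂ = 12.77 mol/s.
Outlet amounts (n = n₀ + Σ ν·ξ):
  P: 195 − 1(72.25) − 1(12.77) = 110
  R: 0 + 2(72.25) = 144.5
  U: 0 + 2(12.77) = 25.54
  Q: 0 + 2(12.77) = 25.54
Total out = 305.6 mol/s; y_Q = 25.54 / 305.6 = 0.0836.

0.0836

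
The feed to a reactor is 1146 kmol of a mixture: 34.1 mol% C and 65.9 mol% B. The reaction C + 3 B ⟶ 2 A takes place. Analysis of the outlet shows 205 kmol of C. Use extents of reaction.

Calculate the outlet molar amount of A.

372 kmol

For C: n = n₀ − 1ξ → 205 = 390.8 − 1ξ, giving ξ = 185.8 kmol.
Outlet amounts (n = n₀ + ν ξ):
  C: 390.8 − 1(185.8) = 205
  B: 755.2 − 3(185.8) = 197.9
  A: 0 + 2(185.8) = 371.6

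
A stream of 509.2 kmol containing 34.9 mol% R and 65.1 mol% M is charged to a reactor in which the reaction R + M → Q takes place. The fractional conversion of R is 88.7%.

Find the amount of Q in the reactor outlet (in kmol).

158 kmol

R reacted = 0.887 × 177.7 = 157.6 kmol; ν_R = −1, so ξ = 157.6/1 = 157.6 kmol.
Outlet amounts (n = n₀ + ν ξ):
  R: 177.7 − 1(157.6) = 20.08
  M: 331.5 − 1(157.6) = 173.9
  Q: 0 + 1(157.6) = 157.6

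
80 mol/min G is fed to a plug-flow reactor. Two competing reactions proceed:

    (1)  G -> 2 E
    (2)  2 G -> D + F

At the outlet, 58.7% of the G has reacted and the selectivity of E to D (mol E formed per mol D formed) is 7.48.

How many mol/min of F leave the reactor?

Conversion of G: G consumed = 0.587 × 80 = 46.96 mol/min = 1ξ₁ + 2ξ₂.
Selectivity: 2ξ₁ / (1ξ₂) = 7.48 → ξ₁ = 3.74 ξ₂.
Substitute: (1·3.74 + 2) ξ₂ = 46.96 → ξ₂ = 8.181 mol/min, ξ₁ = 30.6 mol/min.
Outlet amounts (n = n₀ + Σ ν·ξ):
  G: 80 − 1(30.6) − 2(8.181) = 33.04
  E: 0 + 2(30.6) = 61.2
  D: 0 + 1(8.181) = 8.181
  F: 0 + 1(8.181) = 8.181

8.18 mol/min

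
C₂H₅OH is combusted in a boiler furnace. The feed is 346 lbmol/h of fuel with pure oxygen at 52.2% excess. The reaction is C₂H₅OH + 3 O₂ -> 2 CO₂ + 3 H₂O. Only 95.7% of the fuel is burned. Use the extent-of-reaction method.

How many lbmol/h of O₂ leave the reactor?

586 lbmol/h

Stoichiometric O₂ = 3 × 346 = 1038 lbmol/h; O₂ fed = 1038 × 1.522 = 1580 lbmol/h.
Fuel reacted = 0.957 × 346 → ξ = 331.1 lbmol/h.
Outlet (n = n₀ + ν ξ):
  C₂H₅OH: 346 − 1(331.1) = 14.88
  O₂: 1580 − 3(331.1) = 586.5
  CO₂: 0 + 2(331.1) = 662.2
  H₂O: 0 + 3(331.1) = 993.4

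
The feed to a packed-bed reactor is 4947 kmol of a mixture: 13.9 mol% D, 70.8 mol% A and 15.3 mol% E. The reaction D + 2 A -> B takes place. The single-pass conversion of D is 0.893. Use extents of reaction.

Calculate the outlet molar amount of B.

D reacted = 0.893 × 687.6 = 614.1 kmol; ν_D = −1, so ξ = 614.1/1 = 614.1 kmol.
Outlet amounts (n = n₀ + ν ξ):
  D: 687.6 − 1(614.1) = 73.58
  A: 3502 − 2(614.1) = 2274
  B: 0 + 1(614.1) = 614.1
  E: 756.9 (inert)

614 kmol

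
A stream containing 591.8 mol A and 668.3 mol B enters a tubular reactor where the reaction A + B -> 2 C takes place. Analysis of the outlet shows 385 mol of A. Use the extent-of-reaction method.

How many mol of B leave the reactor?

For A: n = n₀ − 1ξ → 385 = 591.8 − 1ξ, giving ξ = 206.8 mol.
Outlet amounts (n = n₀ + ν ξ):
  A: 591.8 − 1(206.8) = 385
  B: 668.3 − 1(206.8) = 461.5
  C: 0 + 2(206.8) = 413.6

462 mol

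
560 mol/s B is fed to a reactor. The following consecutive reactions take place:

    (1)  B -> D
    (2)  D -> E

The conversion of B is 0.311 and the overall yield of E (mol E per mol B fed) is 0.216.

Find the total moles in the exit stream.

560 mol/s

Conversion of B: B consumed = 1ξ₁ = 0.311 × 560 → ξ₁ = 174.2 mol/s.
Yield of E: 1ξ₂ / 560 = 0.216 → ξ₂ = 121 mol/s.
Outlet amounts (n = n₀ + Σ ν·ξ):
  B: 560 − 1(174.2) = 385.8
  D: 0 + 1(174.2) − 1(121) = 53.2
  E: 0 + 1(121) = 121
Total out = 385.8 + 53.2 + 121 = 560 mol/s.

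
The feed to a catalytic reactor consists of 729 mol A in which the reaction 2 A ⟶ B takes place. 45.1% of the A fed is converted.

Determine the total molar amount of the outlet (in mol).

A reacted = 0.451 × 729 = 328.8 mol; ν_A = −2, so ξ = 328.8/2 = 164.4 mol.
Outlet amounts (n = n₀ + ν ξ):
  A: 729 − 2(164.4) = 400.2
  B: 0 + 1(164.4) = 164.4
Total out = 400.2 + 164.4 = 564.6 mol.

565 mol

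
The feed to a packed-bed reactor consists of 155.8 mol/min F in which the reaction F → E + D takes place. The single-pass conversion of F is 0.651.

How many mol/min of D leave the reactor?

F reacted = 0.651 × 155.8 = 101.4 mol/min; ν_F = −1, so ξ = 101.4/1 = 101.4 mol/min.
Outlet amounts (n = n₀ + ν ξ):
  F: 155.8 − 1(101.4) = 54.37
  E: 0 + 1(101.4) = 101.4
  D: 0 + 1(101.4) = 101.4

101 mol/min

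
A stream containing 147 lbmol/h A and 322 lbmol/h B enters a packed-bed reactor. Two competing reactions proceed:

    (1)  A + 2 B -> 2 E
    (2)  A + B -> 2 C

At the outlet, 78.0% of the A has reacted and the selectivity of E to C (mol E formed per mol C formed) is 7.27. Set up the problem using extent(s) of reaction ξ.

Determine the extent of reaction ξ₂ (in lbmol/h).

ξ₂ = 13.9 lbmol/h

Conversion of A: A consumed = 0.78 × 147 = 114.7 lbmol/h = 1ξ₁ + 1ξ₂.
Selectivity: 2ξ₁ / (2ξ₂) = 7.27 → ξ₁ = 7.27 ξ₂.
Substitute: (1·7.27 + 1) ξ₂ = 114.7 → ξ₂ = 13.86 lbmol/h, ξ₁ = 100.8 lbmol/h.
Outlet amounts (n = n₀ + Σ ν·ξ):
  A: 147 − 1(100.8) − 1(13.86) = 32.34
  B: 322 − 2(100.8) − 1(13.86) = 106.5
  E: 0 + 2(100.8) = 201.6
  C: 0 + 2(13.86) = 27.73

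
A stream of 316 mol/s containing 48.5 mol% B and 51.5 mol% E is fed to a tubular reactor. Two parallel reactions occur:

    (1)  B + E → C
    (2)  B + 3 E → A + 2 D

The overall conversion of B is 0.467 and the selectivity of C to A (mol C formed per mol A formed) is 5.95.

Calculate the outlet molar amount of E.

Conversion of B: B consumed = 0.467 × 153.3 = 71.57 mol/s = 1ξ₁ + 1ξ₂.
Selectivity: 1ξ₁ / (1ξ₂) = 5.95 → ξ₁ = 5.95 ξ₂.
Substitute: (1·5.95 + 1) ξ₂ = 71.57 → ξ₂ = 10.3 mol/s, ξ₁ = 61.27 mol/s.
Outlet amounts (n = n₀ + Σ ν·ξ):
  B: 153.3 − 1(61.27) − 1(10.3) = 81.69
  E: 162.7 − 1(61.27) − 3(10.3) = 70.57
  C: 0 + 1(61.27) = 61.27
  A: 0 + 1(10.3) = 10.3
  D: 0 + 2(10.3) = 20.6

70.6 mol/s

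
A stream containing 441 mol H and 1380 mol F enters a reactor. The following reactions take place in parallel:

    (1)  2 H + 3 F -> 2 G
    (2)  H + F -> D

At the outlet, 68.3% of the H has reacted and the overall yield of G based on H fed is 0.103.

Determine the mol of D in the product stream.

Yield of G: 2ξ₁ / 441 = 0.103 → ξ₁ = 22.71 mol.
Conversion of H: 2ξ₁ + 1ξ₂ = 0.683 × 441 = 301.2 → ξ₂ = 255.8 mol.
Outlet amounts (n = n₀ + Σ ν·ξ):
  H: 441 − 2(22.71) − 1(255.8) = 139.8
  F: 1380 − 3(22.71) − 1(255.8) = 1056
  G: 0 + 2(22.71) = 45.42
  D: 0 + 1(255.8) = 255.8

256 mol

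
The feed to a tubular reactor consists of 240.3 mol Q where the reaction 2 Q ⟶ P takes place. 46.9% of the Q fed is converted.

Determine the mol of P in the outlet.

Q reacted = 0.469 × 240.3 = 112.7 mol; ν_Q = −2, so ξ = 112.7/2 = 56.35 mol.
Outlet amounts (n = n₀ + ν ξ):
  Q: 240.3 − 2(56.35) = 127.6
  P: 0 + 1(56.35) = 56.35

56.4 mol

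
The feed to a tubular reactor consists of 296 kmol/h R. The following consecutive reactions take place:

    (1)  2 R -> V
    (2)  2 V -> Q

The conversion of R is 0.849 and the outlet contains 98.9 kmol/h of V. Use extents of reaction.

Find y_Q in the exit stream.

Conversion of R: R consumed = 2ξ₁ = 0.849 × 296 → ξ₁ = 125.7 kmol/h.
V balance: n_V = 0 + 1ξ₁ − 2ξ₂ = 98.9 → ξ₂ = (1·125.7 − 98.9)/2 = 13.38 kmol/h.
Outlet amounts (n = n₀ + Σ ν·ξ):
  R: 296 − 2(125.7) = 44.7
  V: 0 + 1(125.7) − 2(13.38) = 98.9
  Q: 0 + 1(13.38) = 13.38
Total out = 157 kmol/h; y_Q = 13.38 / 157 = 0.08521.

0.0852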